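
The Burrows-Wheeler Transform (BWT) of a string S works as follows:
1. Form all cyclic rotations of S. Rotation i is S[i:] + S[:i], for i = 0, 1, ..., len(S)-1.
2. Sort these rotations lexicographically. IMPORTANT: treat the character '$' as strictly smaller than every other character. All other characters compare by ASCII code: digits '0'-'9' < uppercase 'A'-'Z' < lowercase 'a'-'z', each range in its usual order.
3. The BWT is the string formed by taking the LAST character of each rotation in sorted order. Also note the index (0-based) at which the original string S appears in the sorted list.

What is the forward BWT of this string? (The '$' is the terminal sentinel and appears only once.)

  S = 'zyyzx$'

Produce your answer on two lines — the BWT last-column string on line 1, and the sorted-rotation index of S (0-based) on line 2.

All 6 rotations (rotation i = S[i:]+S[:i]):
  rot[0] = zyyzx$
  rot[1] = yyzx$z
  rot[2] = yzx$zy
  rot[3] = zx$zyy
  rot[4] = x$zyyz
  rot[5] = $zyyzx
Sorted (with $ < everything):
  sorted[0] = $zyyzx  (last char: 'x')
  sorted[1] = x$zyyz  (last char: 'z')
  sorted[2] = yyzx$z  (last char: 'z')
  sorted[3] = yzx$zy  (last char: 'y')
  sorted[4] = zx$zyy  (last char: 'y')
  sorted[5] = zyyzx$  (last char: '$')
Last column: xzzyy$
Original string S is at sorted index 5

Answer: xzzyy$
5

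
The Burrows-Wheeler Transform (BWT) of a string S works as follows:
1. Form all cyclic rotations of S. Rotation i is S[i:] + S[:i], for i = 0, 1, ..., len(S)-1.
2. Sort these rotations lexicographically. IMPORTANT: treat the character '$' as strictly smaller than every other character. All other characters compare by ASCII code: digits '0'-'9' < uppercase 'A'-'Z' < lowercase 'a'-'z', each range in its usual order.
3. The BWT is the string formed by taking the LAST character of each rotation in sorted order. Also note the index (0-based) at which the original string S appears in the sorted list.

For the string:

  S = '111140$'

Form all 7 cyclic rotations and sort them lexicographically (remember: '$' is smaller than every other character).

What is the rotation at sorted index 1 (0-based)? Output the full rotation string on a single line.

Answer: 0$11114

Derivation:
All 7 rotations (rotation i = S[i:]+S[:i]):
  rot[0] = 111140$
  rot[1] = 11140$1
  rot[2] = 1140$11
  rot[3] = 140$111
  rot[4] = 40$1111
  rot[5] = 0$11114
  rot[6] = $111140
Sorted (with $ < everything):
  sorted[0] = $111140
  sorted[1] = 0$11114
  sorted[2] = 111140$
  sorted[3] = 11140$1
  sorted[4] = 1140$11
  sorted[5] = 140$111
  sorted[6] = 40$1111
sorted[1] = 0$11114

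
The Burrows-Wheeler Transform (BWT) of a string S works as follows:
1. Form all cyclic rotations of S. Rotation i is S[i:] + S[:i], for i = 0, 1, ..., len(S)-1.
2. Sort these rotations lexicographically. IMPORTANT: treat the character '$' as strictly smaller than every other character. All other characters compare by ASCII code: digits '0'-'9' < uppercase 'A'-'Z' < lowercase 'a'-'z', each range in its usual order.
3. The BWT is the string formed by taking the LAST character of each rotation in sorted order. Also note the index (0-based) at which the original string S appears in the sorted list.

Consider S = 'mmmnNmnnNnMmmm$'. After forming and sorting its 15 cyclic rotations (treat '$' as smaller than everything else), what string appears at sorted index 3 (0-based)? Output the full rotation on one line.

Answer: NnMmmm$mmmnNmnn

Derivation:
All 15 rotations (rotation i = S[i:]+S[:i]):
  rot[0] = mmmnNmnnNnMmmm$
  rot[1] = mmnNmnnNnMmmm$m
  rot[2] = mnNmnnNnMmmm$mm
  rot[3] = nNmnnNnMmmm$mmm
  rot[4] = NmnnNnMmmm$mmmn
  rot[5] = mnnNnMmmm$mmmnN
  rot[6] = nnNnMmmm$mmmnNm
  rot[7] = nNnMmmm$mmmnNmn
  rot[8] = NnMmmm$mmmnNmnn
  rot[9] = nMmmm$mmmnNmnnN
  rot[10] = Mmmm$mmmnNmnnNn
  rot[11] = mmm$mmmnNmnnNnM
  rot[12] = mm$mmmnNmnnNnMm
  rot[13] = m$mmmnNmnnNnMmm
  rot[14] = $mmmnNmnnNnMmmm
Sorted (with $ < everything):
  sorted[0] = $mmmnNmnnNnMmmm
  sorted[1] = Mmmm$mmmnNmnnNn
  sorted[2] = NmnnNnMmmm$mmmn
  sorted[3] = NnMmmm$mmmnNmnn
  sorted[4] = m$mmmnNmnnNnMmm
  sorted[5] = mm$mmmnNmnnNnMm
  sorted[6] = mmm$mmmnNmnnNnM
  sorted[7] = mmmnNmnnNnMmmm$
  sorted[8] = mmnNmnnNnMmmm$m
  sorted[9] = mnNmnnNnMmmm$mm
  sorted[10] = mnnNnMmmm$mmmnN
  sorted[11] = nMmmm$mmmnNmnnN
  sorted[12] = nNmnnNnMmmm$mmm
  sorted[13] = nNnMmmm$mmmnNmn
  sorted[14] = nnNnMmmm$mmmnNm
sorted[3] = NnMmmm$mmmnNmnn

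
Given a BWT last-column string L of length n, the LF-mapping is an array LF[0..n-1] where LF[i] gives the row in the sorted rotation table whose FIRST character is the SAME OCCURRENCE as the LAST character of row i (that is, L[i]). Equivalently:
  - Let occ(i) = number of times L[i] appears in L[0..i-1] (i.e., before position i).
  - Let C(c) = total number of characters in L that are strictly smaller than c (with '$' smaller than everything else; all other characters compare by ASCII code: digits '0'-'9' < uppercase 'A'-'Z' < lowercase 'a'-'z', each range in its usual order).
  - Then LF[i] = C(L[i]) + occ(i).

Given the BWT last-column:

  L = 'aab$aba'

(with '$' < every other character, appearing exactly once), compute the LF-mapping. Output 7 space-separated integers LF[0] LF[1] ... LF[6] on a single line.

Answer: 1 2 5 0 3 6 4

Derivation:
Char counts: '$':1, 'a':4, 'b':2
C (first-col start): C('$')=0, C('a')=1, C('b')=5
L[0]='a': occ=0, LF[0]=C('a')+0=1+0=1
L[1]='a': occ=1, LF[1]=C('a')+1=1+1=2
L[2]='b': occ=0, LF[2]=C('b')+0=5+0=5
L[3]='$': occ=0, LF[3]=C('$')+0=0+0=0
L[4]='a': occ=2, LF[4]=C('a')+2=1+2=3
L[5]='b': occ=1, LF[5]=C('b')+1=5+1=6
L[6]='a': occ=3, LF[6]=C('a')+3=1+3=4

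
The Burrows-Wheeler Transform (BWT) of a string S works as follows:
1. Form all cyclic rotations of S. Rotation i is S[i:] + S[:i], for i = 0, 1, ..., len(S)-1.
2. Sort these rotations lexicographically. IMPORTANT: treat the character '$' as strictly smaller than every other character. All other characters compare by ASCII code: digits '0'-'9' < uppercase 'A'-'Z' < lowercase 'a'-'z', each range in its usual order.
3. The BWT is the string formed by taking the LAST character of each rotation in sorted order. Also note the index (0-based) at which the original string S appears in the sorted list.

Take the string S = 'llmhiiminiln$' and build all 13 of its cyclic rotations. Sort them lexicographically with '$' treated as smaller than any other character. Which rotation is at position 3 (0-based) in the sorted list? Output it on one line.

All 13 rotations (rotation i = S[i:]+S[:i]):
  rot[0] = llmhiiminiln$
  rot[1] = lmhiiminiln$l
  rot[2] = mhiiminiln$ll
  rot[3] = hiiminiln$llm
  rot[4] = iiminiln$llmh
  rot[5] = iminiln$llmhi
  rot[6] = miniln$llmhii
  rot[7] = iniln$llmhiim
  rot[8] = niln$llmhiimi
  rot[9] = iln$llmhiimin
  rot[10] = ln$llmhiimini
  rot[11] = n$llmhiiminil
  rot[12] = $llmhiiminiln
Sorted (with $ < everything):
  sorted[0] = $llmhiiminiln
  sorted[1] = hiiminiln$llm
  sorted[2] = iiminiln$llmh
  sorted[3] = iln$llmhiimin
  sorted[4] = iminiln$llmhi
  sorted[5] = iniln$llmhiim
  sorted[6] = llmhiiminiln$
  sorted[7] = lmhiiminiln$l
  sorted[8] = ln$llmhiimini
  sorted[9] = mhiiminiln$ll
  sorted[10] = miniln$llmhii
  sorted[11] = n$llmhiiminil
  sorted[12] = niln$llmhiimi
sorted[3] = iln$llmhiimin

Answer: iln$llmhiimin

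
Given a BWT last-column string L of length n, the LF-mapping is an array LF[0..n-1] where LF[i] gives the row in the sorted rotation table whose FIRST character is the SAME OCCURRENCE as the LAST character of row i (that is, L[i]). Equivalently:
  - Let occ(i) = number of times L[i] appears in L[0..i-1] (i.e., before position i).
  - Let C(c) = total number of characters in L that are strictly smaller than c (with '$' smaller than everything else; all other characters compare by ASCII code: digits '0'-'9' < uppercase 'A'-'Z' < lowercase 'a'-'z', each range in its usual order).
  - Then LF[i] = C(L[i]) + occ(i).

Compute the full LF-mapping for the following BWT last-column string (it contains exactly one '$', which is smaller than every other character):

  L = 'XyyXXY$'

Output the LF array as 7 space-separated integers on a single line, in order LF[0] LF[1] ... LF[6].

Answer: 1 5 6 2 3 4 0

Derivation:
Char counts: '$':1, 'X':3, 'Y':1, 'y':2
C (first-col start): C('$')=0, C('X')=1, C('Y')=4, C('y')=5
L[0]='X': occ=0, LF[0]=C('X')+0=1+0=1
L[1]='y': occ=0, LF[1]=C('y')+0=5+0=5
L[2]='y': occ=1, LF[2]=C('y')+1=5+1=6
L[3]='X': occ=1, LF[3]=C('X')+1=1+1=2
L[4]='X': occ=2, LF[4]=C('X')+2=1+2=3
L[5]='Y': occ=0, LF[5]=C('Y')+0=4+0=4
L[6]='$': occ=0, LF[6]=C('$')+0=0+0=0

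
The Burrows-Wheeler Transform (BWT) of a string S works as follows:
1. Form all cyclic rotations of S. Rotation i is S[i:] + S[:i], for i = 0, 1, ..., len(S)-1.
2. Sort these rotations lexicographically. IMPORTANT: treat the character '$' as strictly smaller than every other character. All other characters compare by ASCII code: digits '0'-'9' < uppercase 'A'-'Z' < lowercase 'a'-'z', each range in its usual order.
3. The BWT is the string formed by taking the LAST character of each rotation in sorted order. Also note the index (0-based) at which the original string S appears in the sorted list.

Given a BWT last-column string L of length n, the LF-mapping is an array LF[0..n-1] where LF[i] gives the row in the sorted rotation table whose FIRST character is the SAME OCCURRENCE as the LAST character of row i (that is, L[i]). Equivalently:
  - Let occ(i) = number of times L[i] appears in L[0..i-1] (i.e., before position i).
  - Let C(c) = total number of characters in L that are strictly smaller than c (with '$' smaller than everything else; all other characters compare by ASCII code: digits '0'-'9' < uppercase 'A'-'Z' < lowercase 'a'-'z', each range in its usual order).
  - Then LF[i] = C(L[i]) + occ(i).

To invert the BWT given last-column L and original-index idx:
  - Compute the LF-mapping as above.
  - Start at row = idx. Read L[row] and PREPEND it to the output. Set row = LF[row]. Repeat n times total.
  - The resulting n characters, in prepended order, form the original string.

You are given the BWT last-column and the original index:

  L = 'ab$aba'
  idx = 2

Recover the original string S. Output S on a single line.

LF mapping: 1 4 0 2 5 3
Walk LF starting at row 2, prepending L[row]:
  step 1: row=2, L[2]='$', prepend. Next row=LF[2]=0
  step 2: row=0, L[0]='a', prepend. Next row=LF[0]=1
  step 3: row=1, L[1]='b', prepend. Next row=LF[1]=4
  step 4: row=4, L[4]='b', prepend. Next row=LF[4]=5
  step 5: row=5, L[5]='a', prepend. Next row=LF[5]=3
  step 6: row=3, L[3]='a', prepend. Next row=LF[3]=2
Reversed output: aabba$

Answer: aabba$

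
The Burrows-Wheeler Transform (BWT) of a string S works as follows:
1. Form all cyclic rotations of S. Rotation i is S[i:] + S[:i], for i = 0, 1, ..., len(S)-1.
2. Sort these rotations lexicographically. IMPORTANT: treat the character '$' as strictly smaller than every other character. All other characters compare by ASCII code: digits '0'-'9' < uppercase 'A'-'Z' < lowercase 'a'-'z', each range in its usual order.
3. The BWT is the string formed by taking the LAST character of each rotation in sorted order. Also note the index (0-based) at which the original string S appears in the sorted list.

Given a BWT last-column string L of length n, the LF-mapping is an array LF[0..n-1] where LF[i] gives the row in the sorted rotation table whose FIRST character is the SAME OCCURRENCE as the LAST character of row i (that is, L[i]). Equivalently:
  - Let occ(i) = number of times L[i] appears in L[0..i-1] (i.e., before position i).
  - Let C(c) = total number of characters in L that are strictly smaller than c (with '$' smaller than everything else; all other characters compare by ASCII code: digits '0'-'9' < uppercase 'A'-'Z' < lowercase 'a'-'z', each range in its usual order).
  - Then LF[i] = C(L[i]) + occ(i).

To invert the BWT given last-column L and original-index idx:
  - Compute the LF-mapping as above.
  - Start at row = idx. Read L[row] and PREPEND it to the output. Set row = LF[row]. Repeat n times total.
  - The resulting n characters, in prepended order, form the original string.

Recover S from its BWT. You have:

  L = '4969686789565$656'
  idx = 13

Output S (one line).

LF mapping: 1 14 5 15 6 12 7 11 13 16 2 8 3 0 9 4 10
Walk LF starting at row 13, prepending L[row]:
  step 1: row=13, L[13]='$', prepend. Next row=LF[13]=0
  step 2: row=0, L[0]='4', prepend. Next row=LF[0]=1
  step 3: row=1, L[1]='9', prepend. Next row=LF[1]=14
  step 4: row=14, L[14]='6', prepend. Next row=LF[14]=9
  step 5: row=9, L[9]='9', prepend. Next row=LF[9]=16
  step 6: row=16, L[16]='6', prepend. Next row=LF[16]=10
  step 7: row=10, L[10]='5', prepend. Next row=LF[10]=2
  step 8: row=2, L[2]='6', prepend. Next row=LF[2]=5
  step 9: row=5, L[5]='8', prepend. Next row=LF[5]=12
  step 10: row=12, L[12]='5', prepend. Next row=LF[12]=3
  step 11: row=3, L[3]='9', prepend. Next row=LF[3]=15
  step 12: row=15, L[15]='5', prepend. Next row=LF[15]=4
  step 13: row=4, L[4]='6', prepend. Next row=LF[4]=6
  step 14: row=6, L[6]='6', prepend. Next row=LF[6]=7
  step 15: row=7, L[7]='7', prepend. Next row=LF[7]=11
  step 16: row=11, L[11]='6', prepend. Next row=LF[11]=8
  step 17: row=8, L[8]='8', prepend. Next row=LF[8]=13
Reversed output: 8676659586569694$

Answer: 8676659586569694$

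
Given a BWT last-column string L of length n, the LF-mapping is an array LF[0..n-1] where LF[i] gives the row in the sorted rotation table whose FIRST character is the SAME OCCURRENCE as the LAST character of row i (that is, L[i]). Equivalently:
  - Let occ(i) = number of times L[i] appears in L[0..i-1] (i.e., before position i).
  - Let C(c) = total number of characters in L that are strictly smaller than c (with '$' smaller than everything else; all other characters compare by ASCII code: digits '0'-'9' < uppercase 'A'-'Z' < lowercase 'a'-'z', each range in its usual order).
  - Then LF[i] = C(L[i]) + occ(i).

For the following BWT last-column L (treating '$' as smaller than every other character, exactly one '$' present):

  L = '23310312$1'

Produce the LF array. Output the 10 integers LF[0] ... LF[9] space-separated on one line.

Char counts: '$':1, '0':1, '1':3, '2':2, '3':3
C (first-col start): C('$')=0, C('0')=1, C('1')=2, C('2')=5, C('3')=7
L[0]='2': occ=0, LF[0]=C('2')+0=5+0=5
L[1]='3': occ=0, LF[1]=C('3')+0=7+0=7
L[2]='3': occ=1, LF[2]=C('3')+1=7+1=8
L[3]='1': occ=0, LF[3]=C('1')+0=2+0=2
L[4]='0': occ=0, LF[4]=C('0')+0=1+0=1
L[5]='3': occ=2, LF[5]=C('3')+2=7+2=9
L[6]='1': occ=1, LF[6]=C('1')+1=2+1=3
L[7]='2': occ=1, LF[7]=C('2')+1=5+1=6
L[8]='$': occ=0, LF[8]=C('$')+0=0+0=0
L[9]='1': occ=2, LF[9]=C('1')+2=2+2=4

Answer: 5 7 8 2 1 9 3 6 0 4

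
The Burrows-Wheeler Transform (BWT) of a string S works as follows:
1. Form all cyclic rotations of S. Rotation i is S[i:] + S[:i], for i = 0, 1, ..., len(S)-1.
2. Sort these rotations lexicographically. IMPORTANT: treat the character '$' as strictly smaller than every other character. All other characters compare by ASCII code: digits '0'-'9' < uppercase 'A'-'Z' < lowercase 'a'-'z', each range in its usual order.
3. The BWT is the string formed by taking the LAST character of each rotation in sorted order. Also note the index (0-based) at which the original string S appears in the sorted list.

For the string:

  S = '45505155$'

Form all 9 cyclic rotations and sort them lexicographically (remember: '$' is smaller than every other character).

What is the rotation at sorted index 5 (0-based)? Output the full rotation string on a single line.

All 9 rotations (rotation i = S[i:]+S[:i]):
  rot[0] = 45505155$
  rot[1] = 5505155$4
  rot[2] = 505155$45
  rot[3] = 05155$455
  rot[4] = 5155$4550
  rot[5] = 155$45505
  rot[6] = 55$455051
  rot[7] = 5$4550515
  rot[8] = $45505155
Sorted (with $ < everything):
  sorted[0] = $45505155
  sorted[1] = 05155$455
  sorted[2] = 155$45505
  sorted[3] = 45505155$
  sorted[4] = 5$4550515
  sorted[5] = 505155$45
  sorted[6] = 5155$4550
  sorted[7] = 55$455051
  sorted[8] = 5505155$4
sorted[5] = 505155$45

Answer: 505155$45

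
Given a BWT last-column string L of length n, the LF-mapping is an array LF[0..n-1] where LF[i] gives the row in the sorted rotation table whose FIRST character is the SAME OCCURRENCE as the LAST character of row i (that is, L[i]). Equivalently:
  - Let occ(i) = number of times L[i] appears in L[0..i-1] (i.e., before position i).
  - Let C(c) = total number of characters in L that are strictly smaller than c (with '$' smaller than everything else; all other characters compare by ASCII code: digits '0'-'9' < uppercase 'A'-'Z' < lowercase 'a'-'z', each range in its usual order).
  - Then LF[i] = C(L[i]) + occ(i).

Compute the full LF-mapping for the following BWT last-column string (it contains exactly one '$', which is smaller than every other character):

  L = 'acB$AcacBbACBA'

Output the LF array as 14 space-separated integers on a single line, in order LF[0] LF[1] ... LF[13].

Answer: 8 11 4 0 1 12 9 13 5 10 2 7 6 3

Derivation:
Char counts: '$':1, 'A':3, 'B':3, 'C':1, 'a':2, 'b':1, 'c':3
C (first-col start): C('$')=0, C('A')=1, C('B')=4, C('C')=7, C('a')=8, C('b')=10, C('c')=11
L[0]='a': occ=0, LF[0]=C('a')+0=8+0=8
L[1]='c': occ=0, LF[1]=C('c')+0=11+0=11
L[2]='B': occ=0, LF[2]=C('B')+0=4+0=4
L[3]='$': occ=0, LF[3]=C('$')+0=0+0=0
L[4]='A': occ=0, LF[4]=C('A')+0=1+0=1
L[5]='c': occ=1, LF[5]=C('c')+1=11+1=12
L[6]='a': occ=1, LF[6]=C('a')+1=8+1=9
L[7]='c': occ=2, LF[7]=C('c')+2=11+2=13
L[8]='B': occ=1, LF[8]=C('B')+1=4+1=5
L[9]='b': occ=0, LF[9]=C('b')+0=10+0=10
L[10]='A': occ=1, LF[10]=C('A')+1=1+1=2
L[11]='C': occ=0, LF[11]=C('C')+0=7+0=7
L[12]='B': occ=2, LF[12]=C('B')+2=4+2=6
L[13]='A': occ=2, LF[13]=C('A')+2=1+2=3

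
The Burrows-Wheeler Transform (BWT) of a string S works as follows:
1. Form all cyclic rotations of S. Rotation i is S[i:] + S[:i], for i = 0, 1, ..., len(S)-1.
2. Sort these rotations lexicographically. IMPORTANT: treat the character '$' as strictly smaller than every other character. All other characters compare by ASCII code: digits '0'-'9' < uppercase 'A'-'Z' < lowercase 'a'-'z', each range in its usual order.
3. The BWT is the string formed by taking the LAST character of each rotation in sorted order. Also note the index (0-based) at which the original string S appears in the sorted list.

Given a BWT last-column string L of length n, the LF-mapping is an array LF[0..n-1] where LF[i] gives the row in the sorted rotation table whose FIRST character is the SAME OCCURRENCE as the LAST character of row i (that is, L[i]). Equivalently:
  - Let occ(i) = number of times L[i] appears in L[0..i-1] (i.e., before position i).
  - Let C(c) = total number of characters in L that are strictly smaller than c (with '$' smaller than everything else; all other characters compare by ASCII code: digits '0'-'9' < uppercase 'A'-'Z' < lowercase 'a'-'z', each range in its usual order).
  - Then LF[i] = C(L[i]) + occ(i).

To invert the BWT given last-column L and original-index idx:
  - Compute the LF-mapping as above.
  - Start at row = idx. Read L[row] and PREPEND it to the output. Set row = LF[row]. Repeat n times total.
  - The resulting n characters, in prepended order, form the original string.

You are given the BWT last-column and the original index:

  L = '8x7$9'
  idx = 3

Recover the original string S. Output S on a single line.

LF mapping: 2 4 1 0 3
Walk LF starting at row 3, prepending L[row]:
  step 1: row=3, L[3]='$', prepend. Next row=LF[3]=0
  step 2: row=0, L[0]='8', prepend. Next row=LF[0]=2
  step 3: row=2, L[2]='7', prepend. Next row=LF[2]=1
  step 4: row=1, L[1]='x', prepend. Next row=LF[1]=4
  step 5: row=4, L[4]='9', prepend. Next row=LF[4]=3
Reversed output: 9x78$

Answer: 9x78$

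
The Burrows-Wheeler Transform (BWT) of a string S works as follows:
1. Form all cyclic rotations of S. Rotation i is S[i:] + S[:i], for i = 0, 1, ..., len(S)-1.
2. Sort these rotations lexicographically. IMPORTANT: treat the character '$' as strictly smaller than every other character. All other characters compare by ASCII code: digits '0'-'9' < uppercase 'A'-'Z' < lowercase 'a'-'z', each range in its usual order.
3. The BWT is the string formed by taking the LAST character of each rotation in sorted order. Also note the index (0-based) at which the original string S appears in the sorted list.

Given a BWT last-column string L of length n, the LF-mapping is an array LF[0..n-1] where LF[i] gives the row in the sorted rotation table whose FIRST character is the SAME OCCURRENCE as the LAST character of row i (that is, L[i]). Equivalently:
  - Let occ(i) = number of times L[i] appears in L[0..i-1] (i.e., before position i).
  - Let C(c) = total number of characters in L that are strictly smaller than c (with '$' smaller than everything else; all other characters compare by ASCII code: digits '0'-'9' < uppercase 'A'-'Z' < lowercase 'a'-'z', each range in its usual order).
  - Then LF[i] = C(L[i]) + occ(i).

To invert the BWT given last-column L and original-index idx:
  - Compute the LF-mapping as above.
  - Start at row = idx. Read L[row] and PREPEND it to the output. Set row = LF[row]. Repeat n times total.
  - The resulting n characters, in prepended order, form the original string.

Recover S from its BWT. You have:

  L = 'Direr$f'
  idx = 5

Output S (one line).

LF mapping: 1 4 5 2 6 0 3
Walk LF starting at row 5, prepending L[row]:
  step 1: row=5, L[5]='$', prepend. Next row=LF[5]=0
  step 2: row=0, L[0]='D', prepend. Next row=LF[0]=1
  step 3: row=1, L[1]='i', prepend. Next row=LF[1]=4
  step 4: row=4, L[4]='r', prepend. Next row=LF[4]=6
  step 5: row=6, L[6]='f', prepend. Next row=LF[6]=3
  step 6: row=3, L[3]='e', prepend. Next row=LF[3]=2
  step 7: row=2, L[2]='r', prepend. Next row=LF[2]=5
Reversed output: refriD$

Answer: refriD$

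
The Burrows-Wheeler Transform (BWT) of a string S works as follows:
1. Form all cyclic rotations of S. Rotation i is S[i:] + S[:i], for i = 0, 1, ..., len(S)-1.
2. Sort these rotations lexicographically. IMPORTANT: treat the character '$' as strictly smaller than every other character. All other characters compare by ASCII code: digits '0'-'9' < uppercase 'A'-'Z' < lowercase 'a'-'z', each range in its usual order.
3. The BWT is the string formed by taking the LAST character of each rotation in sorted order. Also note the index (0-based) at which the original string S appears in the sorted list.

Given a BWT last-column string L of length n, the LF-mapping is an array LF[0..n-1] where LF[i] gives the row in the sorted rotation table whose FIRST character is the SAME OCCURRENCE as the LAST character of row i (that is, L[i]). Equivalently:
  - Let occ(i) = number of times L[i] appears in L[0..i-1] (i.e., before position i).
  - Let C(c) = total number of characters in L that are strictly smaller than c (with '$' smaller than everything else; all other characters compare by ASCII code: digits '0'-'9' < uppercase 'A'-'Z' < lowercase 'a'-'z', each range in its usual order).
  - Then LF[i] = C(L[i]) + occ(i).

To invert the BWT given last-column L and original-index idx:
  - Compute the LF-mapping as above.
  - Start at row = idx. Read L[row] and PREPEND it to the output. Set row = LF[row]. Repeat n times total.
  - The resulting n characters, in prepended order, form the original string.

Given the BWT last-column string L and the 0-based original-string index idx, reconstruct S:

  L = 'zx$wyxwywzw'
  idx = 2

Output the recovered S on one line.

LF mapping: 9 5 0 1 7 6 2 8 3 10 4
Walk LF starting at row 2, prepending L[row]:
  step 1: row=2, L[2]='$', prepend. Next row=LF[2]=0
  step 2: row=0, L[0]='z', prepend. Next row=LF[0]=9
  step 3: row=9, L[9]='z', prepend. Next row=LF[9]=10
  step 4: row=10, L[10]='w', prepend. Next row=LF[10]=4
  step 5: row=4, L[4]='y', prepend. Next row=LF[4]=7
  step 6: row=7, L[7]='y', prepend. Next row=LF[7]=8
  step 7: row=8, L[8]='w', prepend. Next row=LF[8]=3
  step 8: row=3, L[3]='w', prepend. Next row=LF[3]=1
  step 9: row=1, L[1]='x', prepend. Next row=LF[1]=5
  step 10: row=5, L[5]='x', prepend. Next row=LF[5]=6
  step 11: row=6, L[6]='w', prepend. Next row=LF[6]=2
Reversed output: wxxwwyywzz$

Answer: wxxwwyywzz$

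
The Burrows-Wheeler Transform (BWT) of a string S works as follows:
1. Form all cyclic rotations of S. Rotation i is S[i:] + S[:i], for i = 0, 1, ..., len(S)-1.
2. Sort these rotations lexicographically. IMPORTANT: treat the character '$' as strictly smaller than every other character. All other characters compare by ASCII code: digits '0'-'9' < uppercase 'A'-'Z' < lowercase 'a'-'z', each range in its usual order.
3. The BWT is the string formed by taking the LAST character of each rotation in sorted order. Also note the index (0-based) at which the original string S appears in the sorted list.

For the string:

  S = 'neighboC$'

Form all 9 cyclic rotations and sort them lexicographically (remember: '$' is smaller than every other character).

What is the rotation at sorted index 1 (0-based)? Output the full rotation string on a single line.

All 9 rotations (rotation i = S[i:]+S[:i]):
  rot[0] = neighboC$
  rot[1] = eighboC$n
  rot[2] = ighboC$ne
  rot[3] = ghboC$nei
  rot[4] = hboC$neig
  rot[5] = boC$neigh
  rot[6] = oC$neighb
  rot[7] = C$neighbo
  rot[8] = $neighboC
Sorted (with $ < everything):
  sorted[0] = $neighboC
  sorted[1] = C$neighbo
  sorted[2] = boC$neigh
  sorted[3] = eighboC$n
  sorted[4] = ghboC$nei
  sorted[5] = hboC$neig
  sorted[6] = ighboC$ne
  sorted[7] = neighboC$
  sorted[8] = oC$neighb
sorted[1] = C$neighbo

Answer: C$neighbo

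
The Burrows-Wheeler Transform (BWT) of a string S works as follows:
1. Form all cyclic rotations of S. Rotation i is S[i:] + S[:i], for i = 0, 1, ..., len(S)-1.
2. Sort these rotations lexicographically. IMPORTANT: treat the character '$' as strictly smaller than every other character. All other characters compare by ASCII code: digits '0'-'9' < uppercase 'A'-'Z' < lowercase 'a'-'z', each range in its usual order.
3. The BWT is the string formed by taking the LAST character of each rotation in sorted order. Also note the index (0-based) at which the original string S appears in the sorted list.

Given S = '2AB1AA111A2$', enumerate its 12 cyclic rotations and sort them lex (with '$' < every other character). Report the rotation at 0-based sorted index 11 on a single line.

Answer: B1AA111A2$2A

Derivation:
All 12 rotations (rotation i = S[i:]+S[:i]):
  rot[0] = 2AB1AA111A2$
  rot[1] = AB1AA111A2$2
  rot[2] = B1AA111A2$2A
  rot[3] = 1AA111A2$2AB
  rot[4] = AA111A2$2AB1
  rot[5] = A111A2$2AB1A
  rot[6] = 111A2$2AB1AA
  rot[7] = 11A2$2AB1AA1
  rot[8] = 1A2$2AB1AA11
  rot[9] = A2$2AB1AA111
  rot[10] = 2$2AB1AA111A
  rot[11] = $2AB1AA111A2
Sorted (with $ < everything):
  sorted[0] = $2AB1AA111A2
  sorted[1] = 111A2$2AB1AA
  sorted[2] = 11A2$2AB1AA1
  sorted[3] = 1A2$2AB1AA11
  sorted[4] = 1AA111A2$2AB
  sorted[5] = 2$2AB1AA111A
  sorted[6] = 2AB1AA111A2$
  sorted[7] = A111A2$2AB1A
  sorted[8] = A2$2AB1AA111
  sorted[9] = AA111A2$2AB1
  sorted[10] = AB1AA111A2$2
  sorted[11] = B1AA111A2$2A
sorted[11] = B1AA111A2$2A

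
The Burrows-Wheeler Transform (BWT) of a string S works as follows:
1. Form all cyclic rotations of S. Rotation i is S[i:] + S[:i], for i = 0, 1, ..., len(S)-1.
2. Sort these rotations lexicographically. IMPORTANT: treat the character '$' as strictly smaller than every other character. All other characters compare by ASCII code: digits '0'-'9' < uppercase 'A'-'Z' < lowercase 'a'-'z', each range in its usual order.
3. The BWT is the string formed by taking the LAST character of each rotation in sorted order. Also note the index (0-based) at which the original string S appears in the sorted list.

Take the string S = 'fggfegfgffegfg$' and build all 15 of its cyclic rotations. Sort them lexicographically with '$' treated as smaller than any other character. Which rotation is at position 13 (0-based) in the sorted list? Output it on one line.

All 15 rotations (rotation i = S[i:]+S[:i]):
  rot[0] = fggfegfgffegfg$
  rot[1] = ggfegfgffegfg$f
  rot[2] = gfegfgffegfg$fg
  rot[3] = fegfgffegfg$fgg
  rot[4] = egfgffegfg$fggf
  rot[5] = gfgffegfg$fggfe
  rot[6] = fgffegfg$fggfeg
  rot[7] = gffegfg$fggfegf
  rot[8] = ffegfg$fggfegfg
  rot[9] = fegfg$fggfegfgf
  rot[10] = egfg$fggfegfgff
  rot[11] = gfg$fggfegfgffe
  rot[12] = fg$fggfegfgffeg
  rot[13] = g$fggfegfgffegf
  rot[14] = $fggfegfgffegfg
Sorted (with $ < everything):
  sorted[0] = $fggfegfgffegfg
  sorted[1] = egfg$fggfegfgff
  sorted[2] = egfgffegfg$fggf
  sorted[3] = fegfg$fggfegfgf
  sorted[4] = fegfgffegfg$fgg
  sorted[5] = ffegfg$fggfegfg
  sorted[6] = fg$fggfegfgffeg
  sorted[7] = fgffegfg$fggfeg
  sorted[8] = fggfegfgffegfg$
  sorted[9] = g$fggfegfgffegf
  sorted[10] = gfegfgffegfg$fg
  sorted[11] = gffegfg$fggfegf
  sorted[12] = gfg$fggfegfgffe
  sorted[13] = gfgffegfg$fggfe
  sorted[14] = ggfegfgffegfg$f
sorted[13] = gfgffegfg$fggfe

Answer: gfgffegfg$fggfe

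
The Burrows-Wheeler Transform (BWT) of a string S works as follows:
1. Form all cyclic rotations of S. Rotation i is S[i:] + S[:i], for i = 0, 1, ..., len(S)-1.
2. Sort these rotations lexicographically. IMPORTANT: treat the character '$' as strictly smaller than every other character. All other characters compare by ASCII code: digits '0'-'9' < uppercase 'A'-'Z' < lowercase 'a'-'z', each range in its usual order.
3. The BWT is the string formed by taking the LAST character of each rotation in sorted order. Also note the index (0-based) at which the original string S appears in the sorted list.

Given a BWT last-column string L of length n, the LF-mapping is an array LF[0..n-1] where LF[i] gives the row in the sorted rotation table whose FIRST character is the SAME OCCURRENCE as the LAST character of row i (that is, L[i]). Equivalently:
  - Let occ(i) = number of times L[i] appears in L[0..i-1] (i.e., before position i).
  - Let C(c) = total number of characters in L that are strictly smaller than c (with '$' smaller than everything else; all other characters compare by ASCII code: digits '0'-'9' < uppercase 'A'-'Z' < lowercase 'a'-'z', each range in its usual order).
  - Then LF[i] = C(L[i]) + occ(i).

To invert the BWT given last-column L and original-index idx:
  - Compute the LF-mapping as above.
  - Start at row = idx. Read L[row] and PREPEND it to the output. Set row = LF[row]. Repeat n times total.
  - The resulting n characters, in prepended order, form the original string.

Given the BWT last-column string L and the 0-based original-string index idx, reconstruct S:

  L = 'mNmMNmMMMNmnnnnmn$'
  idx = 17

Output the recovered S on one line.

LF mapping: 8 5 9 1 6 10 2 3 4 7 11 13 14 15 16 12 17 0
Walk LF starting at row 17, prepending L[row]:
  step 1: row=17, L[17]='$', prepend. Next row=LF[17]=0
  step 2: row=0, L[0]='m', prepend. Next row=LF[0]=8
  step 3: row=8, L[8]='M', prepend. Next row=LF[8]=4
  step 4: row=4, L[4]='N', prepend. Next row=LF[4]=6
  step 5: row=6, L[6]='M', prepend. Next row=LF[6]=2
  step 6: row=2, L[2]='m', prepend. Next row=LF[2]=9
  step 7: row=9, L[9]='N', prepend. Next row=LF[9]=7
  step 8: row=7, L[7]='M', prepend. Next row=LF[7]=3
  step 9: row=3, L[3]='M', prepend. Next row=LF[3]=1
  step 10: row=1, L[1]='N', prepend. Next row=LF[1]=5
  step 11: row=5, L[5]='m', prepend. Next row=LF[5]=10
  step 12: row=10, L[10]='m', prepend. Next row=LF[10]=11
  step 13: row=11, L[11]='n', prepend. Next row=LF[11]=13
  step 14: row=13, L[13]='n', prepend. Next row=LF[13]=15
  step 15: row=15, L[15]='m', prepend. Next row=LF[15]=12
  step 16: row=12, L[12]='n', prepend. Next row=LF[12]=14
  step 17: row=14, L[14]='n', prepend. Next row=LF[14]=16
  step 18: row=16, L[16]='n', prepend. Next row=LF[16]=17
Reversed output: nnnmnnmmNMMNmMNMm$

Answer: nnnmnnmmNMMNmMNMm$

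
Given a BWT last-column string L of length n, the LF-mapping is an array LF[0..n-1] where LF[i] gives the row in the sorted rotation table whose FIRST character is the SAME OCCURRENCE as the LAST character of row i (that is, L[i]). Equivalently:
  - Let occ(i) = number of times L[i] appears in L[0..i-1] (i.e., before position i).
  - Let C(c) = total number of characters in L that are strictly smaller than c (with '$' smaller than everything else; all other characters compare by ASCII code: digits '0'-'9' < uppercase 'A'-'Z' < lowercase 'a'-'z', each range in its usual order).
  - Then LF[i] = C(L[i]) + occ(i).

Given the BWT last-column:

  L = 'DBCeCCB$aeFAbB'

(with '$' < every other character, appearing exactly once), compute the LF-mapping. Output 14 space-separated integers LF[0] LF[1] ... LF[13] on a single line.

Answer: 8 2 5 12 6 7 3 0 10 13 9 1 11 4

Derivation:
Char counts: '$':1, 'A':1, 'B':3, 'C':3, 'D':1, 'F':1, 'a':1, 'b':1, 'e':2
C (first-col start): C('$')=0, C('A')=1, C('B')=2, C('C')=5, C('D')=8, C('F')=9, C('a')=10, C('b')=11, C('e')=12
L[0]='D': occ=0, LF[0]=C('D')+0=8+0=8
L[1]='B': occ=0, LF[1]=C('B')+0=2+0=2
L[2]='C': occ=0, LF[2]=C('C')+0=5+0=5
L[3]='e': occ=0, LF[3]=C('e')+0=12+0=12
L[4]='C': occ=1, LF[4]=C('C')+1=5+1=6
L[5]='C': occ=2, LF[5]=C('C')+2=5+2=7
L[6]='B': occ=1, LF[6]=C('B')+1=2+1=3
L[7]='$': occ=0, LF[7]=C('$')+0=0+0=0
L[8]='a': occ=0, LF[8]=C('a')+0=10+0=10
L[9]='e': occ=1, LF[9]=C('e')+1=12+1=13
L[10]='F': occ=0, LF[10]=C('F')+0=9+0=9
L[11]='A': occ=0, LF[11]=C('A')+0=1+0=1
L[12]='b': occ=0, LF[12]=C('b')+0=11+0=11
L[13]='B': occ=2, LF[13]=C('B')+2=2+2=4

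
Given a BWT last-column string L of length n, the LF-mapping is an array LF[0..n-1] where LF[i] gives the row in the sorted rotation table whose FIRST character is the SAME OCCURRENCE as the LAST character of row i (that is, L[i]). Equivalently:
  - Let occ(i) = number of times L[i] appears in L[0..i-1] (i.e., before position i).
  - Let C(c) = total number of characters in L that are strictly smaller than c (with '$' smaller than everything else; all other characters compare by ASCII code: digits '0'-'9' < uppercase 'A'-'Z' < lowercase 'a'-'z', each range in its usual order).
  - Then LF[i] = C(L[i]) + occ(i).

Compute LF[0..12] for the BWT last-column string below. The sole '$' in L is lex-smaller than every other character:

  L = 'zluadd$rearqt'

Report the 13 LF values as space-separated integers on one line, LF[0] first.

Char counts: '$':1, 'a':2, 'd':2, 'e':1, 'l':1, 'q':1, 'r':2, 't':1, 'u':1, 'z':1
C (first-col start): C('$')=0, C('a')=1, C('d')=3, C('e')=5, C('l')=6, C('q')=7, C('r')=8, C('t')=10, C('u')=11, C('z')=12
L[0]='z': occ=0, LF[0]=C('z')+0=12+0=12
L[1]='l': occ=0, LF[1]=C('l')+0=6+0=6
L[2]='u': occ=0, LF[2]=C('u')+0=11+0=11
L[3]='a': occ=0, LF[3]=C('a')+0=1+0=1
L[4]='d': occ=0, LF[4]=C('d')+0=3+0=3
L[5]='d': occ=1, LF[5]=C('d')+1=3+1=4
L[6]='$': occ=0, LF[6]=C('$')+0=0+0=0
L[7]='r': occ=0, LF[7]=C('r')+0=8+0=8
L[8]='e': occ=0, LF[8]=C('e')+0=5+0=5
L[9]='a': occ=1, LF[9]=C('a')+1=1+1=2
L[10]='r': occ=1, LF[10]=C('r')+1=8+1=9
L[11]='q': occ=0, LF[11]=C('q')+0=7+0=7
L[12]='t': occ=0, LF[12]=C('t')+0=10+0=10

Answer: 12 6 11 1 3 4 0 8 5 2 9 7 10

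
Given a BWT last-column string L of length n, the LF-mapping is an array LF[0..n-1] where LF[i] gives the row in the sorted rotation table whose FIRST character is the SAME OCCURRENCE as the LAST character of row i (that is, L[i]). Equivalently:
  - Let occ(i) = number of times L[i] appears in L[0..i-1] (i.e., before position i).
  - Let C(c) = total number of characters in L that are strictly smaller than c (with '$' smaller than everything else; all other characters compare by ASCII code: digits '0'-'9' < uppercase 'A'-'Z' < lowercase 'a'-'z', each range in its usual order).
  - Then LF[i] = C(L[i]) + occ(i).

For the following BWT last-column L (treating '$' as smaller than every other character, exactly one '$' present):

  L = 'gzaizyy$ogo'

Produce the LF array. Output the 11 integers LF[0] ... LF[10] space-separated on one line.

Char counts: '$':1, 'a':1, 'g':2, 'i':1, 'o':2, 'y':2, 'z':2
C (first-col start): C('$')=0, C('a')=1, C('g')=2, C('i')=4, C('o')=5, C('y')=7, C('z')=9
L[0]='g': occ=0, LF[0]=C('g')+0=2+0=2
L[1]='z': occ=0, LF[1]=C('z')+0=9+0=9
L[2]='a': occ=0, LF[2]=C('a')+0=1+0=1
L[3]='i': occ=0, LF[3]=C('i')+0=4+0=4
L[4]='z': occ=1, LF[4]=C('z')+1=9+1=10
L[5]='y': occ=0, LF[5]=C('y')+0=7+0=7
L[6]='y': occ=1, LF[6]=C('y')+1=7+1=8
L[7]='$': occ=0, LF[7]=C('$')+0=0+0=0
L[8]='o': occ=0, LF[8]=C('o')+0=5+0=5
L[9]='g': occ=1, LF[9]=C('g')+1=2+1=3
L[10]='o': occ=1, LF[10]=C('o')+1=5+1=6

Answer: 2 9 1 4 10 7 8 0 5 3 6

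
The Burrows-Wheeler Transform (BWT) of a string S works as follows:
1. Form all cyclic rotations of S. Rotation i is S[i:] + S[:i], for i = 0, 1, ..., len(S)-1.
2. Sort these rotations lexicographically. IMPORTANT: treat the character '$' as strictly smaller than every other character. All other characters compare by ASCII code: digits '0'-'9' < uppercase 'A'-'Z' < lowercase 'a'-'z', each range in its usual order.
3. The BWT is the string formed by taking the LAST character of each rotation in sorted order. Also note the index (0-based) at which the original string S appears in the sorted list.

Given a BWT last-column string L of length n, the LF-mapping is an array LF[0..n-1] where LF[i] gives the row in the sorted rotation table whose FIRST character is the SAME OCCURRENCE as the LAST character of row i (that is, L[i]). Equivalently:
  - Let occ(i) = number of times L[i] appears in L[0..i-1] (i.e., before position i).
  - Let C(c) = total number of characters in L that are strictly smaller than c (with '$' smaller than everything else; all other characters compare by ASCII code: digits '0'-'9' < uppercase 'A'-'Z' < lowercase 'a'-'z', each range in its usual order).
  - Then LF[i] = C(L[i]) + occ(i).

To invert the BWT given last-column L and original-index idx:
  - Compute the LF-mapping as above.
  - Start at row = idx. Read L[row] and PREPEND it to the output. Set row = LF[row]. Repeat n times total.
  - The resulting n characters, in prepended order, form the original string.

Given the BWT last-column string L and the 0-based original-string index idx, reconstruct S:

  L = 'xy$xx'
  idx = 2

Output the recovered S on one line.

LF mapping: 1 4 0 2 3
Walk LF starting at row 2, prepending L[row]:
  step 1: row=2, L[2]='$', prepend. Next row=LF[2]=0
  step 2: row=0, L[0]='x', prepend. Next row=LF[0]=1
  step 3: row=1, L[1]='y', prepend. Next row=LF[1]=4
  step 4: row=4, L[4]='x', prepend. Next row=LF[4]=3
  step 5: row=3, L[3]='x', prepend. Next row=LF[3]=2
Reversed output: xxyx$

Answer: xxyx$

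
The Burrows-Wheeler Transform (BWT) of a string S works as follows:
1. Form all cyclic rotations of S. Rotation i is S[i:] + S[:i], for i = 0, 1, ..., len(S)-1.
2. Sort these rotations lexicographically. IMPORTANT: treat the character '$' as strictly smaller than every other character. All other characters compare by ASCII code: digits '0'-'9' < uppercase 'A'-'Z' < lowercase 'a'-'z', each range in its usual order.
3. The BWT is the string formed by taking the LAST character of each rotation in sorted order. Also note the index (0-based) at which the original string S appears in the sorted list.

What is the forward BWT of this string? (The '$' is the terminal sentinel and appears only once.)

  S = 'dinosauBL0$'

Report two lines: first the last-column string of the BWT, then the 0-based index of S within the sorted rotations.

Answer: 0LuBs$dinoa
5

Derivation:
All 11 rotations (rotation i = S[i:]+S[:i]):
  rot[0] = dinosauBL0$
  rot[1] = inosauBL0$d
  rot[2] = nosauBL0$di
  rot[3] = osauBL0$din
  rot[4] = sauBL0$dino
  rot[5] = auBL0$dinos
  rot[6] = uBL0$dinosa
  rot[7] = BL0$dinosau
  rot[8] = L0$dinosauB
  rot[9] = 0$dinosauBL
  rot[10] = $dinosauBL0
Sorted (with $ < everything):
  sorted[0] = $dinosauBL0  (last char: '0')
  sorted[1] = 0$dinosauBL  (last char: 'L')
  sorted[2] = BL0$dinosau  (last char: 'u')
  sorted[3] = L0$dinosauB  (last char: 'B')
  sorted[4] = auBL0$dinos  (last char: 's')
  sorted[5] = dinosauBL0$  (last char: '$')
  sorted[6] = inosauBL0$d  (last char: 'd')
  sorted[7] = nosauBL0$di  (last char: 'i')
  sorted[8] = osauBL0$din  (last char: 'n')
  sorted[9] = sauBL0$dino  (last char: 'o')
  sorted[10] = uBL0$dinosa  (last char: 'a')
Last column: 0LuBs$dinoa
Original string S is at sorted index 5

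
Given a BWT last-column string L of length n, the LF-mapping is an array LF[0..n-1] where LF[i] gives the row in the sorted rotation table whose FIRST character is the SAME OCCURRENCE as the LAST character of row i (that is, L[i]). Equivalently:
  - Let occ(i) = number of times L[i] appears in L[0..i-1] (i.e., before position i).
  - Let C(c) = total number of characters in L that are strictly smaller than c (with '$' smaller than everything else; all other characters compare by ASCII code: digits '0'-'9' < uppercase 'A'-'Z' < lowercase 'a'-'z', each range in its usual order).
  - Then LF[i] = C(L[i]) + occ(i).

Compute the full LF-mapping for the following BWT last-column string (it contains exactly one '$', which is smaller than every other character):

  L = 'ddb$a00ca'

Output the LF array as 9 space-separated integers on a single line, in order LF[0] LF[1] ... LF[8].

Char counts: '$':1, '0':2, 'a':2, 'b':1, 'c':1, 'd':2
C (first-col start): C('$')=0, C('0')=1, C('a')=3, C('b')=5, C('c')=6, C('d')=7
L[0]='d': occ=0, LF[0]=C('d')+0=7+0=7
L[1]='d': occ=1, LF[1]=C('d')+1=7+1=8
L[2]='b': occ=0, LF[2]=C('b')+0=5+0=5
L[3]='$': occ=0, LF[3]=C('$')+0=0+0=0
L[4]='a': occ=0, LF[4]=C('a')+0=3+0=3
L[5]='0': occ=0, LF[5]=C('0')+0=1+0=1
L[6]='0': occ=1, LF[6]=C('0')+1=1+1=2
L[7]='c': occ=0, LF[7]=C('c')+0=6+0=6
L[8]='a': occ=1, LF[8]=C('a')+1=3+1=4

Answer: 7 8 5 0 3 1 2 6 4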